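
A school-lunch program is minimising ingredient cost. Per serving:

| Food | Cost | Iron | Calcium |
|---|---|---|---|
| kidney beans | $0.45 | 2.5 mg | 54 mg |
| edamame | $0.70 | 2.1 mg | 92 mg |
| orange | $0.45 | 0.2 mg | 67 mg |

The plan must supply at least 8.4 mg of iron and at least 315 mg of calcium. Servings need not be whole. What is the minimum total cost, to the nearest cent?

Minimising a linear cost over {iron ≥ 8.4, calcium ≥ 315, servings ≥ 0} — the optimum is at a vertex, using one or two foods.
kidney beans only: max(8.4/2.5, 315/54) = 5.833 servings → $2.62.
edamame only: max(8.4/2.1, 315/92) = 4 servings → $2.80.
orange only: max(8.4/0.2, 315/67) = 42 servings → $18.90.
kidney beans + edamame with both tight: 0.9545 servings and 2.864 servings → $2.43.
kidney beans + orange with both tight: 3.19 servings and 2.131 servings → $2.39.
edamame + orange: the both-tight solution has a negative serving — not a feasible corner.
So the least-cost plan costs $2.39.

$2.39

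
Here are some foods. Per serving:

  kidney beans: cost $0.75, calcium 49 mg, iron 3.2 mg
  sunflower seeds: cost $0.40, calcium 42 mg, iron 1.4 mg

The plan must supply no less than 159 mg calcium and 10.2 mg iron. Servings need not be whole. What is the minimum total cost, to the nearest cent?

$2.40

Check every corner: each single food scaled to meet both minima, and each pair solved so both constraints bind.
kidney beans only: max(159/49, 10.2/3.2) = 3.245 servings → $2.43.
sunflower seeds only: max(159/42, 10.2/1.4) = 7.286 servings → $2.91.
kidney beans + sunflower seeds with both tight: 3.128 servings and 0.1368 servings → $2.40.
Cheapest feasible corner: $2.40.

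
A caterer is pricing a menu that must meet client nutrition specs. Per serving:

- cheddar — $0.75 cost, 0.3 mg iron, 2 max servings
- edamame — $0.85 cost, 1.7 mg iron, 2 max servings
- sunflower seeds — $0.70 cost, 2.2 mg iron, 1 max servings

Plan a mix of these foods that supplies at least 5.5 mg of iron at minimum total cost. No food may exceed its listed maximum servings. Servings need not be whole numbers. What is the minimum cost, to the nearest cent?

Cost per mg of iron: sunflower seeds $0.3182, edamame $0.5000, cheddar $2.5000.
Take 1 serving of sunflower seeds: +2.2 mg iron for $0.70 (total $0.70, still need 3.3 mg).
Take 1.941 servings of edamame: +3.3 mg iron for $1.65 (total $2.35, still need 0.0 mg).
Greedy by cheapest-per-mg is optimal for a single linear constraint, so the minimum cost is $2.35.

$2.35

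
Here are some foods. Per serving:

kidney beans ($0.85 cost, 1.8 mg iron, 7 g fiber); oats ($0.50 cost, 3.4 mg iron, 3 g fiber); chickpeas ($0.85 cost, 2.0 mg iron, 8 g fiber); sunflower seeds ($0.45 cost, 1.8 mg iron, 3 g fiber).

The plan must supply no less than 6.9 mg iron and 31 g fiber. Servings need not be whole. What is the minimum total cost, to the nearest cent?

Compare the cost at each extreme point of the feasible region.
kidney beans only: max(6.9/1.8, 31/7) = 4.429 servings → $3.76.
oats only: max(6.9/3.4, 31/3) = 10.33 servings → $5.17.
chickpeas only: max(6.9/2.0, 31/8) = 3.875 servings → $3.29.
sunflower seeds only: max(6.9/1.8, 31/3) = 10.33 servings → $4.65.
kidney beans + oats: the both-tight solution has a negative serving — not a feasible corner.
kidney beans + chickpeas with both targets exact would need a negative amount; discard.
kidney beans + sunflower seeds: the both-tight solution has a negative serving — not a feasible corner.
oats + chickpeas with both targets exact would need a negative amount; discard.
oats + sunflower seeds: the both-tight solution has a negative serving — not a feasible corner.
chickpeas + sunflower seeds: intersection lies outside the first quadrant.
The minimum over all feasible corners is $3.29.

$3.29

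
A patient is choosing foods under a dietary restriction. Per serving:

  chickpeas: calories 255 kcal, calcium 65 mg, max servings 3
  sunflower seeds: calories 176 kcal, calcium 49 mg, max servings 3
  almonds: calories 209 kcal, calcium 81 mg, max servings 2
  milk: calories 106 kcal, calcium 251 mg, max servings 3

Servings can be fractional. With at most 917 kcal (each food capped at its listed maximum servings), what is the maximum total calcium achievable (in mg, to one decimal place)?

965.4 mg

Calcium per kcal: milk 2.368, almonds 0.3876, sunflower seeds 0.2784, chickpeas 0.2549.
Take 3 servings of milk: uses 318 kcal, +753.0 mg calcium (running total 753.0 mg).
Take 2 servings of almonds: uses 418 kcal, +162.0 mg calcium (running total 915.0 mg).
Take 1.028 servings of sunflower seeds: uses 181 kcal, +50.4 mg calcium (running total 965.4 mg).
Greedy by best ratio exhausts the calories allowance optimally: 965.4 mg.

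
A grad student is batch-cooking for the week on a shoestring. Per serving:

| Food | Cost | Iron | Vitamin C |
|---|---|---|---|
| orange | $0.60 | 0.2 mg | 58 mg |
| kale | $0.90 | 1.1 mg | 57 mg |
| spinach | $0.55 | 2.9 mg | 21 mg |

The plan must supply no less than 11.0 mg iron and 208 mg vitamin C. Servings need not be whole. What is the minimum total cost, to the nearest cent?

$3.36

An LP optimum is at a vertex; with two nutrient constraints at most two foods are used. Check each candidate.
orange only: max(11.0/0.2, 208/58) = 55 servings → $33.00.
kale only: max(11.0/1.1, 208/57) = 10 servings → $9.00.
spinach only: max(11.0/2.9, 208/21) = 9.905 servings → $5.45.
orange + kale with both targets exact would need a negative amount; discard.
orange + spinach with both tight: 2.27 servings and 3.637 servings → $3.36.
kale + spinach with both tight: 2.617 servings and 2.8 servings → $3.90.
The minimum over all feasible corners is $3.36.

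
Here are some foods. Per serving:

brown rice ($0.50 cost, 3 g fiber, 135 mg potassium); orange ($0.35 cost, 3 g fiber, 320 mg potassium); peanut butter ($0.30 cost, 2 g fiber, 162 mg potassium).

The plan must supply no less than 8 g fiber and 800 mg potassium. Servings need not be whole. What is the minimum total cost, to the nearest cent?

For a min-cost LP with two ≥-constraints, a basic feasible solution has at most two positive variables.
brown rice only: max(8/3, 800/135) = 5.926 servings → $2.96.
orange only: max(8/3, 800/320) = 2.667 servings → $0.93.
peanut butter only: max(8/2, 800/162) = 4.938 servings → $1.48.
brown rice + orange with both tight: 0.2883 servings and 2.378 servings → $0.98.
brown rice + peanut butter: the both-tight solution has a negative serving — not a feasible corner.
orange + peanut butter with both tight: 1.974 servings and 1.039 servings → $1.00.
So the least-cost plan costs $0.93.

$0.93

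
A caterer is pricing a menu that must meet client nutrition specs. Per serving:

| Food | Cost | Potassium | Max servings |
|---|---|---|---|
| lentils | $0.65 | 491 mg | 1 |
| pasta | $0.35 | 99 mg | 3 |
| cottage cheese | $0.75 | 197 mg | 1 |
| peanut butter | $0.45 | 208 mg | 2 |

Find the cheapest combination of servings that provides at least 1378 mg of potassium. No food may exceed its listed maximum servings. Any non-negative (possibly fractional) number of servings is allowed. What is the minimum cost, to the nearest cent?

Cost per mg of potassium: lentils $0.0013, peanut butter $0.0022, pasta $0.0035, cottage cheese $0.0038.
Take 1 serving of lentils: +491.0 mg potassium for $0.65 (total $0.65, still need 887.0 mg).
Take 2 servings of peanut butter: +416.0 mg potassium for $0.90 (total $1.55, still need 471.0 mg).
Take 3 servings of pasta: +297.0 mg potassium for $1.05 (total $2.60, still need 174.0 mg).
Take 0.8832 servings of cottage cheese: +174.0 mg potassium for $0.66 (total $3.26, still need 0.0 mg).
Greedy by cheapest-per-mg is optimal for a single linear constraint, so the minimum cost is $3.26.

$3.26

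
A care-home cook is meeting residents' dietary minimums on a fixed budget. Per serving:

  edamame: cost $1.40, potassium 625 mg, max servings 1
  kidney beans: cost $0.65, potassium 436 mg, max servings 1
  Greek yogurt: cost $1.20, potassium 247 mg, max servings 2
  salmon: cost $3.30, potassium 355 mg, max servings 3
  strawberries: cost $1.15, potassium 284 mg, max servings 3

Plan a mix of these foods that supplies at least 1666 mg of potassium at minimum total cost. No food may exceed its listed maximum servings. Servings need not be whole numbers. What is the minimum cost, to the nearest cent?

$4.50

Cost per mg of potassium: kidney beans $0.0015, edamame $0.0022, strawberries $0.0040, Greek yogurt $0.0049, salmon $0.0093.
Take 1 serving of kidney beans: +436.0 mg potassium for $0.65 (total $0.65, still need 1230.0 mg).
Take 1 serving of edamame: +625.0 mg potassium for $1.40 (total $2.05, still need 605.0 mg).
Take 2.13 servings of strawberries: +605.0 mg potassium for $2.45 (total $4.50, still need 0.0 mg).
Filling from the cheapest source first is optimal under one linear minimum: $4.50.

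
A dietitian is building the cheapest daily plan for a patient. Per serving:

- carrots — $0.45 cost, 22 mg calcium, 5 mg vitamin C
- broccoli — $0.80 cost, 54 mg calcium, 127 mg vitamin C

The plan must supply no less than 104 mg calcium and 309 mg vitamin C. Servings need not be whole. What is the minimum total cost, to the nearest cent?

$1.95

A basic optimal solution has at most two foods positive. Try each food alone and each pair with both targets met exactly.
carrots only: max(104/22, 309/5) = 61.8 servings → $27.81.
broccoli only: max(104/54, 309/127) = 2.433 servings → $1.95.
carrots + broccoli: the both-tight solution has a negative serving — not a feasible corner.
Cheapest feasible corner: $1.95.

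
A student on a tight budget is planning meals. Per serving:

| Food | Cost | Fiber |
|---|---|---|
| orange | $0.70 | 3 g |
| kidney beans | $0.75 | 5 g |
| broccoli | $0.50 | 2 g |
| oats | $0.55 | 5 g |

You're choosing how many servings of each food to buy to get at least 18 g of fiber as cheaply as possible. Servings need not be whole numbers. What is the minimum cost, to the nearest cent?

Cost per g of fiber: oats $0.1100, kidney beans $0.1500, orange $0.2333, broccoli $0.2500.
With no serving limits, use only oats: 18 g / 5 g = 3.6 servings × $0.55 = $1.98.

$1.98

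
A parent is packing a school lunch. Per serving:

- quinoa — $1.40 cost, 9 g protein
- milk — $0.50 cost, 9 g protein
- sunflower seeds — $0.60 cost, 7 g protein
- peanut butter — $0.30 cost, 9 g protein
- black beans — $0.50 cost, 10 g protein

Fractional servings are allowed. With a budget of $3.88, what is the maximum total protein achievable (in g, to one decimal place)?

116.4 g

Protein per dollar: peanut butter 30, black beans 20, milk 18, sunflower seeds 11.67, quinoa 6.429.
With no serving limits, spend the whole cost allowance on peanut butter: $3.88 / $0.30 × 9 g = 116.4 g.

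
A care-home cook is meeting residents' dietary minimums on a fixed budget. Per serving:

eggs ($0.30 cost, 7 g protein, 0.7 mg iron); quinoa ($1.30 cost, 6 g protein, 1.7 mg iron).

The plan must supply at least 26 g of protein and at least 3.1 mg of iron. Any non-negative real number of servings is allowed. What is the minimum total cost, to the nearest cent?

$1.33

eggs only: max(26/7, 3.1/0.7) = 4.429 servings → $1.33.
quinoa only: max(26/6, 3.1/1.7) = 4.333 servings → $5.63.
eggs + quinoa with both tight: 3.325 servings and 0.4545 servings → $1.59.
So the least-cost plan costs $1.33.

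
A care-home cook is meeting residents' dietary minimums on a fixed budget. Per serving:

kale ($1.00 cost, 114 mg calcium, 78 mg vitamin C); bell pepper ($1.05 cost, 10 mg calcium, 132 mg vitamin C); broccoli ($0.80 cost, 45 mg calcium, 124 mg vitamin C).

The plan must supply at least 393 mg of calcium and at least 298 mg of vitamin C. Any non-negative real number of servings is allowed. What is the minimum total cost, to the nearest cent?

An LP optimum is at a vertex; with two nutrient constraints at most two foods are used. Check each candidate.
kale only: max(393/114, 298/78) = 3.821 servings → $3.82.
bell pepper only: max(393/10, 298/132) = 39.3 servings → $41.27.
broccoli only: max(393/45, 298/124) = 8.733 servings → $6.99.
kale + bell pepper with both tight: 3.427 servings and 0.2325 servings → $3.67.
kale + broccoli with both tight: 3.324 servings and 0.3123 servings → $3.57.
bell pepper + broccoli: intersection lies outside the first quadrant.
Cheapest feasible corner: $3.57.

$3.57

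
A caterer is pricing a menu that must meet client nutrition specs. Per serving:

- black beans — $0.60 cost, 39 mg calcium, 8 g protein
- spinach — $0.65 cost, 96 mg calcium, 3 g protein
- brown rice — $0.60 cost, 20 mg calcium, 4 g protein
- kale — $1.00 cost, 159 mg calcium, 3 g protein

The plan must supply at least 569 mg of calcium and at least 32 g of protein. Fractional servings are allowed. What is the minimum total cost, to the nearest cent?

Two binding constraints pin down two serving amounts, so the optimal mix uses at most two foods. The candidates are each food alone (scaled to the tighter of calcium/protein) and each pair with both constraints tight.
black beans only: max(569/39, 32/8) = 14.59 servings → $8.75.
spinach only: max(569/96, 32/3) = 10.67 servings → $6.93.
brown rice only: max(569/20, 32/4) = 28.45 servings → $17.07.
kale only: max(569/159, 32/3) = 10.67 servings → $10.67.
black beans + spinach with both tight: 2.097 servings and 5.075 servings → $4.56.
black beans + brown rice with both targets exact would need a negative amount; discard.
black beans + kale with both tight: 2.927 servings and 2.861 servings → $4.62.
spinach + brown rice with both tight: 5.049 servings and 4.213 servings → $5.81.
spinach + kale with both targets exact would need a negative amount; discard.
brown rice + kale with both tight: 5.87 servings and 2.84 servings → $6.36.
Cheapest feasible corner: $4.56.

$4.56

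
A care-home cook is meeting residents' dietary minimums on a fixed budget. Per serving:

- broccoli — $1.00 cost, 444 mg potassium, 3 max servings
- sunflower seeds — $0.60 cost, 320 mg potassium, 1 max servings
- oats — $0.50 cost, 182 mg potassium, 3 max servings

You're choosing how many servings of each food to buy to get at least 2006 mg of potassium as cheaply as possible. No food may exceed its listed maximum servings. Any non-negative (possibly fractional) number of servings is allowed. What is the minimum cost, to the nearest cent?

$4.57

Cost per mg of potassium: sunflower seeds $0.0019, broccoli $0.0023, oats $0.0027.
Take 1 serving of sunflower seeds: +320.0 mg potassium for $0.60 (total $0.60, still need 1686.0 mg).
Take 3 servings of broccoli: +1332.0 mg potassium for $3.00 (total $3.60, still need 354.0 mg).
Take 1.945 servings of oats: +354.0 mg potassium for $0.97 (total $4.57, still need 0.0 mg).
Greedy by cheapest-per-mg is optimal for a single linear constraint, so the minimum cost is $4.57.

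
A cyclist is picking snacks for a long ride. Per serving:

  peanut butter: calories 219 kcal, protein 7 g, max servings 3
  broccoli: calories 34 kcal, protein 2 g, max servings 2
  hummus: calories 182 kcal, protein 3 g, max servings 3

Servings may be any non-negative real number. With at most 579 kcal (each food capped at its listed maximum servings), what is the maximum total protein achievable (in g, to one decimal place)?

20.3 g

Protein per kcal: broccoli 0.05882, peanut butter 0.03196, hummus 0.01648.
Take 2 servings of broccoli: uses 68 kcal, +4.0 g protein (running total 4.0 g).
Take 2.333 servings of peanut butter: uses 511 kcal, +16.3 g protein (running total 20.3 g).
Filling greedily by protein-per-kcal is optimal for one linear limit, giving 20.3 g.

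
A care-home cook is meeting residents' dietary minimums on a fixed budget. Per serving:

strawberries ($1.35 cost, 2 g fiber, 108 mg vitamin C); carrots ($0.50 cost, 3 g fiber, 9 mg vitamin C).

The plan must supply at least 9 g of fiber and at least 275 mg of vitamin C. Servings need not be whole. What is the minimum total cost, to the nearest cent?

strawberries only: max(9/2, 275/108) = 4.5 servings → $6.08.
carrots only: max(9/3, 275/9) = 30.56 servings → $15.28.
strawberries + carrots with both tight: 2.431 servings and 1.379 servings → $3.97.
So the least-cost plan costs $3.97.

$3.97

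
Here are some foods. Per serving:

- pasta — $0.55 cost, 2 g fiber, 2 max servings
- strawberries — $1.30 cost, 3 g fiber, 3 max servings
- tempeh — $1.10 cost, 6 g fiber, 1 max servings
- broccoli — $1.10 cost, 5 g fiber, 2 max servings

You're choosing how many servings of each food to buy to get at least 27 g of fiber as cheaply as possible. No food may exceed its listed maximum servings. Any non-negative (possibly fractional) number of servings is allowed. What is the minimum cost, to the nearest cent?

$7.43

Cost per g of fiber: tempeh $0.1833, broccoli $0.2200, pasta $0.2750, strawberries $0.4333.
Take 1 serving of tempeh: +6.0 g fiber for $1.10 (total $1.10, still need 21.0 g).
Take 2 servings of broccoli: +10.0 g fiber for $2.20 (total $3.30, still need 11.0 g).
Take 2 servings of pasta: +4.0 g fiber for $1.10 (total $4.40, still need 7.0 g).
Take 2.333 servings of strawberries: +7.0 g fiber for $3.03 (total $7.43, still need 0.0 g).
Filling from the cheapest source first is optimal under one linear minimum: $7.43.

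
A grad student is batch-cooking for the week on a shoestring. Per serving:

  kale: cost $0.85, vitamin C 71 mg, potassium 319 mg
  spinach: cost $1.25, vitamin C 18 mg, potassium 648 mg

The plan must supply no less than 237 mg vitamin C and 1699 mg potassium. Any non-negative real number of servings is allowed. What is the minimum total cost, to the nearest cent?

$3.99

An LP optimum is at a vertex; with two nutrient constraints at most two foods are used. Check each candidate.
kale only: max(237/71, 1699/319) = 5.326 servings → $4.53.
spinach only: max(237/18, 1699/648) = 13.17 servings → $16.46.
kale + spinach with both tight: 3.055 servings and 1.118 servings → $3.99.
So the least-cost plan costs $3.99.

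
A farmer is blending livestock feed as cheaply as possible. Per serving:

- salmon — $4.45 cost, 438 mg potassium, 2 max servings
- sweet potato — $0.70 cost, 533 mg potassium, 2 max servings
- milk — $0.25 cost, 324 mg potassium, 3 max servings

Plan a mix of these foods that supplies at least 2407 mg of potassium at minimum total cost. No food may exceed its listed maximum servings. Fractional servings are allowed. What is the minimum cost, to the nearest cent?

$5.90

Cost per mg of potassium: milk $0.0008, sweet potato $0.0013, salmon $0.0102.
Take 3 servings of milk: +972.0 mg potassium for $0.75 (total $0.75, still need 1435.0 mg).
Take 2 servings of sweet potato: +1066.0 mg potassium for $1.40 (total $2.15, still need 369.0 mg).
Take 0.8425 servings of salmon: +369.0 mg potassium for $3.75 (total $5.90, still need 0.0 mg).
Filling from the cheapest source first is optimal under one linear minimum: $5.90.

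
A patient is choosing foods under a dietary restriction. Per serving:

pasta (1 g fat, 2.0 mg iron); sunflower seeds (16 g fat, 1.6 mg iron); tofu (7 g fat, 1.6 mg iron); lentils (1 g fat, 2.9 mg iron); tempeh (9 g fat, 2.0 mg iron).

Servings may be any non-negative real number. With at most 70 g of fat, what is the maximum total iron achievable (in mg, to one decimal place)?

Iron per g fat: lentils 2.9, pasta 2, tofu 0.2286, tempeh 0.2222, sunflower seeds 0.1.
With no serving limits, spend the whole fat allowance on lentils: 70 g / 1 g × 2.9 mg = 203.0 mg.

203.0 mg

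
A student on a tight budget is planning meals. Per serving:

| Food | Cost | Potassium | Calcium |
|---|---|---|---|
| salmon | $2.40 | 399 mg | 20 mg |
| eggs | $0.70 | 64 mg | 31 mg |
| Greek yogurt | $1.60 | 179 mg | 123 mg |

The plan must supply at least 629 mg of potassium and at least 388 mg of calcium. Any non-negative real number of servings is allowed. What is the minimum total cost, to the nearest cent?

$5.42

Two binding constraints pin down two serving amounts, so the optimal mix uses at most two foods. The candidates are each food alone (scaled to the tighter of potassium/calcium) and each pair with both constraints tight.
salmon only: max(629/399, 388/20) = 19.4 servings → $46.56.
eggs only: max(629/64, 388/31) = 12.52 servings → $8.76.
Greek yogurt only: max(629/179, 388/123) = 3.514 servings → $5.62.
salmon + eggs: intersection lies outside the first quadrant.
salmon + Greek yogurt with both tight: 0.174 servings and 3.126 servings → $5.42.
eggs + Greek yogurt with both tight: 3.407 servings and 2.296 servings → $6.06.
Cheapest feasible corner: $5.42.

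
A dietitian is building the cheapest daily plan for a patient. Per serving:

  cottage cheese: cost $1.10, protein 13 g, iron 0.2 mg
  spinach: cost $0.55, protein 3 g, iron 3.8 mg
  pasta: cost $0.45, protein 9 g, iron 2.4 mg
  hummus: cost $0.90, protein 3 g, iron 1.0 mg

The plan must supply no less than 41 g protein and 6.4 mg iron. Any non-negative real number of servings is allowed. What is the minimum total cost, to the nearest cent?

Compare the cost at each extreme point of the feasible region.
cottage cheese only: max(41/13, 6.4/0.2) = 32 servings → $35.20.
spinach only: max(41/3, 6.4/3.8) = 13.67 servings → $7.52.
pasta only: max(41/9, 6.4/2.4) = 4.556 servings → $2.05.
hummus only: max(41/3, 6.4/1.0) = 13.67 servings → $12.30.
cottage cheese + spinach with both tight: 2.799 servings and 1.537 servings → $3.92.
cottage cheese + pasta with both tight: 1.388 servings and 2.551 servings → $2.67.
cottage cheese + hummus with both tight: 1.758 servings and 6.048 servings → $7.38.
spinach + pasta with both targets exact would need a negative amount; discard.
spinach + hummus with both targets exact would need a negative amount; discard.
pasta + hummus: the both-tight solution has a negative serving — not a feasible corner.
So the least-cost plan costs $2.05.

$2.05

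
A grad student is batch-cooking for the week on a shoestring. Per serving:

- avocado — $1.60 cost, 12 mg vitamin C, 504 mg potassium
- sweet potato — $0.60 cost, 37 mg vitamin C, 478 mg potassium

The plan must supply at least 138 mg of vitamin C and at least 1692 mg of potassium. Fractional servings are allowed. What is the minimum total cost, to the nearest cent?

An LP optimum is at a vertex; with two nutrient constraints at most two foods are used. Check each candidate.
avocado only: max(138/12, 1692/504) = 11.5 servings → $18.40.
sweet potato only: max(138/37, 1692/478) = 3.73 servings → $2.24.
avocado + sweet potato: the both-tight solution has a negative serving — not a feasible corner.
Cheapest feasible corner: $2.24.

$2.24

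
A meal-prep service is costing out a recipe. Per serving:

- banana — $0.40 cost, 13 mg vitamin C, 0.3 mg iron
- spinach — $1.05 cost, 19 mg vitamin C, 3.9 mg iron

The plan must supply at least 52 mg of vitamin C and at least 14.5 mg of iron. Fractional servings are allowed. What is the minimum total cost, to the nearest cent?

Minimising a linear cost over {vitamin C ≥ 52, iron ≥ 14.5, servings ≥ 0} — the optimum is at a vertex, using one or two foods.
banana only: max(52/13, 14.5/0.3) = 48.33 servings → $19.33.
spinach only: max(52/19, 14.5/3.9) = 3.718 servings → $3.90.
banana + spinach: the both-tight solution has a negative serving — not a feasible corner.
Cheapest feasible corner: $3.90.

$3.90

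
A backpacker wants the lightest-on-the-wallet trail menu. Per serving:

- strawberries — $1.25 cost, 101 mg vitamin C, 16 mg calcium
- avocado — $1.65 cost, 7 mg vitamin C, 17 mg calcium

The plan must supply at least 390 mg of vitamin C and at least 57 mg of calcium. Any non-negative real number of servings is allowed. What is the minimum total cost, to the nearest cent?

Check every corner: each single food scaled to meet both minima, and each pair solved so both constraints bind.
strawberries only: max(390/101, 57/16) = 3.861 servings → $4.83.
avocado only: max(390/7, 57/17) = 55.71 servings → $91.93.
strawberries + avocado with both targets exact would need a negative amount; discard.
Cheapest feasible corner: $4.83.

$4.83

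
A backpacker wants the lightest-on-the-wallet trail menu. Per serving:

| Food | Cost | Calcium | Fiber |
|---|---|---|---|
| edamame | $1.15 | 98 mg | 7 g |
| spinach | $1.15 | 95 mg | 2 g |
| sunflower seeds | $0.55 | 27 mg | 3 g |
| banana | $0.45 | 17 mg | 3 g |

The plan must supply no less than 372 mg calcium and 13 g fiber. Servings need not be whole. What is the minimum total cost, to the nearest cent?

For a min-cost LP with two ≥-constraints, a basic feasible solution has at most two positive variables.
edamame only: max(372/98, 13/7) = 3.796 servings → $4.37.
spinach only: max(372/95, 13/2) = 6.5 servings → $7.47.
sunflower seeds only: max(372/27, 13/3) = 13.78 servings → $7.58.
banana only: max(372/17, 13/3) = 21.88 servings → $9.85.
edamame + spinach with both tight: 1.047 servings and 2.836 servings → $4.47.
edamame + sunflower seeds: intersection lies outside the first quadrant.
edamame + banana: the both-tight solution has a negative serving — not a feasible corner.
spinach + sunflower seeds with both tight: 3.312 servings and 2.126 servings → $4.98.
spinach + banana with both tight: 3.566 servings and 1.956 servings → $4.98.
sunflower seeds + banana with both targets exact would need a negative amount; discard.
The minimum over all feasible corners is $4.37.

$4.37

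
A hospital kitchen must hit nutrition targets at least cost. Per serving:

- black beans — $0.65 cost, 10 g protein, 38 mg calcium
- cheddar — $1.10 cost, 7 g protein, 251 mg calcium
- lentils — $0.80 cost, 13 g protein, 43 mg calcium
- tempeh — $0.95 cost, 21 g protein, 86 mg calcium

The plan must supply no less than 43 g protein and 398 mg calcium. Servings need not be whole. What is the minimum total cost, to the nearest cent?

The cheapest plan sits at a corner of the feasible region — with two constraints it uses at most two foods.
black beans only: max(43/10, 398/38) = 10.47 servings → $6.81.
cheddar only: max(43/7, 398/251) = 6.143 servings → $6.76.
lentils only: max(43/13, 398/43) = 9.256 servings → $7.40.
tempeh only: max(43/21, 398/86) = 4.628 servings → $4.40.
black beans + cheddar with both tight: 3.568 servings and 1.045 servings → $3.47.
black beans + lentils with both targets exact would need a negative amount; discard.
black beans + tempeh: intersection lies outside the first quadrant.
cheddar + lentils with both tight: 1.123 servings and 2.703 servings → $3.40.
cheddar + tempeh with both tight: 0.9981 servings and 1.715 servings → $2.73.
lentils + tempeh: the both-tight solution has a negative serving — not a feasible corner.
Cheapest feasible corner: $2.73.

$2.73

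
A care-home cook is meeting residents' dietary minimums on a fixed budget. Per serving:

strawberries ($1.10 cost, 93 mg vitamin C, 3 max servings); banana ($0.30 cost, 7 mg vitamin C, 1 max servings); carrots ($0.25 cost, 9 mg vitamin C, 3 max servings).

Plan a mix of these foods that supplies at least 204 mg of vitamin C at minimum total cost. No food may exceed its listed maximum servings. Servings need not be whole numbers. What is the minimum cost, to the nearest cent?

Cost per mg of vitamin C: strawberries $0.0118, carrots $0.0278, banana $0.0429.
Take 2.194 servings of strawberries: +204.0 mg vitamin C for $2.41 (total $2.41, still need 0.0 mg).
Greedy by cheapest-per-mg is optimal for a single linear constraint, so the minimum cost is $2.41.

$2.41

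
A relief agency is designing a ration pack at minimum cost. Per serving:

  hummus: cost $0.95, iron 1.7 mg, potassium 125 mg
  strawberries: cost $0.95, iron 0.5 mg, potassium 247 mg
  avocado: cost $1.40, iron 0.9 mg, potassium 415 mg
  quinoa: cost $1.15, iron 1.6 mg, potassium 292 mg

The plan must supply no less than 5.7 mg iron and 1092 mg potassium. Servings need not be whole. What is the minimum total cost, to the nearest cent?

Check every corner: each single food scaled to meet both minima, and each pair solved so both constraints bind.
hummus only: max(5.7/1.7, 1092/125) = 8.736 servings → $8.30.
strawberries only: max(5.7/0.5, 1092/247) = 11.4 servings → $10.83.
avocado only: max(5.7/0.9, 1092/415) = 6.333 servings → $8.87.
quinoa only: max(5.7/1.6, 1092/292) = 3.74 servings → $4.30.
hummus + strawberries with both tight: 2.412 servings and 3.201 servings → $5.33.
hummus + avocado with both tight: 2.332 servings and 1.929 servings → $4.92.
hummus + quinoa: intersection lies outside the first quadrant.
strawberries + avocado: intersection lies outside the first quadrant.
strawberries + quinoa with both tight: 0.3323 servings and 3.459 servings → $4.29.
avocado + quinoa with both tight: 0.2064 servings and 3.446 servings → $4.25.
The minimum over all feasible corners is $4.25.

$4.25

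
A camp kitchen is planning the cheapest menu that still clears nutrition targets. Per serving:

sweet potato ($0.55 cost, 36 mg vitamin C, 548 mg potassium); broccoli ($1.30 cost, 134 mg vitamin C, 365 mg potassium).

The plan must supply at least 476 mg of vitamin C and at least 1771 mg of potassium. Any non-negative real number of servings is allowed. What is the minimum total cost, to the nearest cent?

$4.83

At the optimum either one food covers both requirements or two foods hit both targets exactly; no other combination can be cheaper.
sweet potato only: max(476/36, 1771/548) = 13.22 servings → $7.27.
broccoli only: max(476/134, 1771/365) = 4.852 servings → $6.31.
sweet potato + broccoli with both tight: 1.054 servings and 3.269 servings → $4.83.
The minimum over all feasible corners is $4.83.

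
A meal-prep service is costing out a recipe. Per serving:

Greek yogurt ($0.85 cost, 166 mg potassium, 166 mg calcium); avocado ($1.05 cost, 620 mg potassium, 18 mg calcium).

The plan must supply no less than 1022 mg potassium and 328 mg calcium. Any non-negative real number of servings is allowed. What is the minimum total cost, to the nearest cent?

Greek yogurt only: max(1022/166, 328/166) = 6.157 servings → $5.23.
avocado only: max(1022/620, 328/18) = 18.22 servings → $19.13.
Greek yogurt + avocado with both tight: 1.851 servings and 1.153 servings → $2.78.
The minimum over all feasible corners is $2.78.

$2.78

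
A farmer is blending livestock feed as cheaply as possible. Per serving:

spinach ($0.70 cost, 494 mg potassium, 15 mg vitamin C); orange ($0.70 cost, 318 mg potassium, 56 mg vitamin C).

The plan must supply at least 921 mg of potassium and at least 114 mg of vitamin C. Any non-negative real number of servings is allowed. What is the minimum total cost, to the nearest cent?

An LP optimum is at a vertex; with two nutrient constraints at most two foods are used. Check each candidate.
spinach only: max(921/494, 114/15) = 7.6 servings → $5.32.
orange only: max(921/318, 114/56) = 2.896 servings → $2.03.
spinach + orange with both tight: 0.6693 servings and 1.856 servings → $1.77.
The minimum over all feasible corners is $1.77.

$1.77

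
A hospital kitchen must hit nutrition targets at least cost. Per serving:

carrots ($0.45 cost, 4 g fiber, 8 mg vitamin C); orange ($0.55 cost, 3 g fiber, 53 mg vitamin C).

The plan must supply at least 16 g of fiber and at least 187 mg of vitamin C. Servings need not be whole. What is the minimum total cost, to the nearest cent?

Minimising a linear cost over {fiber ≥ 16, vitamin C ≥ 187, servings ≥ 0} — the optimum is at a vertex, using one or two foods.
carrots only: max(16/4, 187/8) = 23.38 servings → $10.52.
orange only: max(16/3, 187/53) = 5.333 servings → $2.93.
carrots + orange with both tight: 1.527 servings and 3.298 servings → $2.50.
Cheapest feasible corner: $2.50.

$2.50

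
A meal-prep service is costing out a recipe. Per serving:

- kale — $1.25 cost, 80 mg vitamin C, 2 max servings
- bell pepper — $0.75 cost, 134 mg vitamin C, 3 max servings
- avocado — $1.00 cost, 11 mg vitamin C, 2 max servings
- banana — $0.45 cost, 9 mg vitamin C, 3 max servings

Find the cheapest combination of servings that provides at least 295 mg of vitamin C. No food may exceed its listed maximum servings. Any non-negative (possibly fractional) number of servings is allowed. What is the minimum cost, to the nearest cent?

Cost per mg of vitamin C: bell pepper $0.0056, kale $0.0156, banana $0.0500, avocado $0.0909.
Take 2.201 servings of bell pepper: +295.0 mg vitamin C for $1.65 (total $1.65, still need 0.0 mg).
Greedy by cheapest-per-mg is optimal for a single linear constraint, so the minimum cost is $1.65.

$1.65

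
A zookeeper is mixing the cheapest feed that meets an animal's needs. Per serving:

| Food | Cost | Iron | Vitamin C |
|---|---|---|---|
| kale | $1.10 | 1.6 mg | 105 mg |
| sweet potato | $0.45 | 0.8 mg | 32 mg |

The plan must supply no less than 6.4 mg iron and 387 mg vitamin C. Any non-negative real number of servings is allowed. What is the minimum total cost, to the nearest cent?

$4.24

At the optimum either one food covers both requirements or two foods hit both targets exactly; no other combination can be cheaper.
kale only: max(6.4/1.6, 387/105) = 4 servings → $4.40.
sweet potato only: max(6.4/0.8, 387/32) = 12.09 servings → $5.44.
kale + sweet potato with both tight: 3.195 servings and 1.61 servings → $4.24.
So the least-cost plan costs $4.24.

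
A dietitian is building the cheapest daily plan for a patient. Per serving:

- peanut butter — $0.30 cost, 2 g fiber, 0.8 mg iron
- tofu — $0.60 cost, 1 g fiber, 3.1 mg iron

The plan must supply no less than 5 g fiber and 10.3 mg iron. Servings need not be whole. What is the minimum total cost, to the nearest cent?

$2.13

The cheapest plan sits at a corner of the feasible region — with two constraints it uses at most two foods.
peanut butter only: max(5/2, 10.3/0.8) = 12.88 servings → $3.86.
tofu only: max(5/1, 10.3/3.1) = 5 servings → $3.00.
peanut butter + tofu with both tight: 0.963 servings and 3.074 servings → $2.13.
The minimum over all feasible corners is $2.13.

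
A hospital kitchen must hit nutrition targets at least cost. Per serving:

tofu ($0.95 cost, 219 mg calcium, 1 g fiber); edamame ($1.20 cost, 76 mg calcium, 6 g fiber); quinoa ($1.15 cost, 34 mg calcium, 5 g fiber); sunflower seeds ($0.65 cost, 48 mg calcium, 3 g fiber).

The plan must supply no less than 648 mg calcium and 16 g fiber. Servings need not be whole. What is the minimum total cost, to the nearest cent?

$4.82

An LP optimum is at a vertex; with two nutrient constraints at most two foods are used. Check each candidate.
tofu only: max(648/219, 16/1) = 16 servings → $15.20.
edamame only: max(648/76, 16/6) = 8.526 servings → $10.23.
quinoa only: max(648/34, 16/5) = 19.06 servings → $21.92.
sunflower seeds only: max(648/48, 16/3) = 13.5 servings → $8.78.
tofu + edamame with both tight: 2.158 servings and 2.307 servings → $4.82.
tofu + quinoa with both tight: 2.541 servings and 2.692 servings → $5.51.
tofu + sunflower seeds with both tight: 1.931 servings and 4.69 servings → $4.88.
edamame + quinoa with both targets exact would need a negative amount; discard.
edamame + sunflower seeds with both targets exact would need a negative amount; discard.
quinoa + sunflower seeds with both targets exact would need a negative amount; discard.
The minimum over all feasible corners is $4.82.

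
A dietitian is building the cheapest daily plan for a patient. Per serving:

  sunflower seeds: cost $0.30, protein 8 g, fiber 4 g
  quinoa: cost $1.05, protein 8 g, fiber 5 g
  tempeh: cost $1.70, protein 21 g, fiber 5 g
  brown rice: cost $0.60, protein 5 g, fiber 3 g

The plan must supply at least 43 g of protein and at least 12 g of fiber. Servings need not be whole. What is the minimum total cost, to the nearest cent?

At the optimum either one food covers both requirements or two foods hit both targets exactly; no other combination can be cheaper.
sunflower seeds only: max(43/8, 12/4) = 5.375 servings → $1.61.
quinoa only: max(43/8, 12/5) = 5.375 servings → $5.64.
tempeh only: max(43/21, 12/5) = 2.4 servings → $4.08.
brown rice only: max(43/5, 12/3) = 8.6 servings → $5.16.
sunflower seeds + quinoa: the both-tight solution has a negative serving — not a feasible corner.
sunflower seeds + tempeh with both tight: 0.8409 servings and 1.727 servings → $3.19.
sunflower seeds + brown rice: intersection lies outside the first quadrant.
quinoa + tempeh with both tight: 0.5692 servings and 1.831 servings → $3.71.
quinoa + brown rice: the both-tight solution has a negative serving — not a feasible corner.
tempeh + brown rice with both tight: 1.816 servings and 0.9737 servings → $3.67.
Cheapest feasible corner: $1.61.

$1.61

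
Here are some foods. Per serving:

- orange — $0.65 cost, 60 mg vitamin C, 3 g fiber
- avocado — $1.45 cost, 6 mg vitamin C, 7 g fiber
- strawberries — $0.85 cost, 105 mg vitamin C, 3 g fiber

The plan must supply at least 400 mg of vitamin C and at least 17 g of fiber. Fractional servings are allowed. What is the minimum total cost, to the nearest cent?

orange only: max(400/60, 17/3) = 6.667 servings → $4.33.
avocado only: max(400/6, 17/7) = 66.67 servings → $96.67.
strawberries only: max(400/105, 17/3) = 5.667 servings → $4.82.
orange + avocado with both targets exact would need a negative amount; discard.
orange + strawberries with both tight: 4.333 servings and 1.333 servings → $3.95.
avocado + strawberries with both tight: 0.8159 servings and 3.763 servings → $4.38.
Cheapest feasible corner: $3.95.

$3.95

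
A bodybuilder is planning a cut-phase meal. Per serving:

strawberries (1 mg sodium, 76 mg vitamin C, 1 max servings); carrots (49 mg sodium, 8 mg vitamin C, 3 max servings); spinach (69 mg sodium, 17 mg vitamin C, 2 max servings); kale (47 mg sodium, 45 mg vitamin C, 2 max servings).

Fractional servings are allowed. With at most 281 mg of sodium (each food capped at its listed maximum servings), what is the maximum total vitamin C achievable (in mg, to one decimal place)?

Vitamin C per mg sodium: strawberries 76, kale 0.9574, spinach 0.2464, carrots 0.1633.
Take 1 serving of strawberries: uses 1 mg sodium, +76.0 mg vitamin C (running total 76.0 mg).
Take 2 servings of kale: uses 94 mg sodium, +90.0 mg vitamin C (running total 166.0 mg).
Take 2 servings of spinach: uses 138 mg sodium, +34.0 mg vitamin C (running total 200.0 mg).
Take 0.9796 servings of carrots: uses 48 mg sodium, +7.8 mg vitamin C (running total 207.8 mg).
Filling greedily by vitamin C-per-mg sodium is optimal for one linear limit, giving 207.8 mg.

207.8 mg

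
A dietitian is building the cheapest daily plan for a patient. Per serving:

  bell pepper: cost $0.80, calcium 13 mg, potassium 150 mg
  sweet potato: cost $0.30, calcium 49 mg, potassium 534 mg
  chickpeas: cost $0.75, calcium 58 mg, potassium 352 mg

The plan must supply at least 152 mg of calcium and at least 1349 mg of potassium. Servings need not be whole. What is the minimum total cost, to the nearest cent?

At the optimum either one food covers both requirements or two foods hit both targets exactly; no other combination can be cheaper.
bell pepper only: max(152/13, 1349/150) = 11.69 servings → $9.35.
sweet potato only: max(152/49, 1349/534) = 3.102 servings → $0.93.
chickpeas only: max(152/58, 1349/352) = 3.832 servings → $2.87.
bell pepper + sweet potato: the both-tight solution has a negative serving — not a feasible corner.
bell pepper + chickpeas with both tight: 5.999 servings and 1.276 servings → $5.76.
sweet potato + chickpeas with both tight: 1.803 servings and 1.098 servings → $1.36.
The minimum over all feasible corners is $0.93.

$0.93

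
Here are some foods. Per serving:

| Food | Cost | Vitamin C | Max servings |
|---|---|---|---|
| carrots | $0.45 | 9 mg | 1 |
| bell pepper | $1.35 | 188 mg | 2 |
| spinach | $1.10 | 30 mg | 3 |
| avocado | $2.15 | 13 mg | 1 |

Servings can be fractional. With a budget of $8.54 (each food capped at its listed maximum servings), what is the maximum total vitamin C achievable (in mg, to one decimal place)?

487.6 mg

Vitamin C per dollar: bell pepper 139.3, spinach 27.27, carrots 20, avocado 6.047.
Take 2 servings of bell pepper: spends $2.70, +376.0 mg vitamin C (running total 376.0 mg).
Take 3 servings of spinach: spends $3.30, +90.0 mg vitamin C (running total 466.0 mg).
Take 1 serving of carrots: spends $0.45, +9.0 mg vitamin C (running total 475.0 mg).
Take 0.9721 servings of avocado: spends $2.09, +12.6 mg vitamin C (running total 487.6 mg).
Filling greedily by vitamin C-per-dollar is optimal for one linear limit, giving 487.6 mg.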